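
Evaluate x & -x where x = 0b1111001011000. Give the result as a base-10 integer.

x = 1111001011000 = 7768
-x (two's complement) = …0000110101000
AND   = 0000000001000 = 8
(x & -x isolates the lowest set bit of x.)

8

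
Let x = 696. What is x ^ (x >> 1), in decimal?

x = 1010111000 = 696
x>>1 = 0101011100
XOR  = 1111100100 = 996
(x ^ (x >> 1) gives the standard binary-reflected Gray code of x.)

996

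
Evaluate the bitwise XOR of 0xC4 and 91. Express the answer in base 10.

159

0xC4 = 11000100
91 = 01011011
XOR → 10011111 = 159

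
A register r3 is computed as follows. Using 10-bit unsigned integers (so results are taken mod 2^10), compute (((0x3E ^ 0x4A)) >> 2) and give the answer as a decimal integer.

0x3E = 0000111110
0x4A = 0001001010
→ ^ → 0001110100 = 116
→ >> 2 → 0000011101 = 29

29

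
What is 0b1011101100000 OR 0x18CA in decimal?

a = 1011101100000
0x18CA = 1100011001010
 OR → 1111111101010 = 8170

8170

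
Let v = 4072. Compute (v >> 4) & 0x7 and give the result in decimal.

v = 00111111101000
Shift right by 4: 0011111110
Mask low 3 bits: 110 = 6

6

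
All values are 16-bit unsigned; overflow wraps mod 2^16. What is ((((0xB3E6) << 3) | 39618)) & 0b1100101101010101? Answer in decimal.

0xB3E6 = 1011001111100110
→ << 3 (mod 2^16) → 1001111100110000 = 40752
39618 = 1001101011000010
→ | → 1001111111110010 = 40946
0b1100101101010101 = 1100101101010101
→ & → 1000101101010000 = 35664

35664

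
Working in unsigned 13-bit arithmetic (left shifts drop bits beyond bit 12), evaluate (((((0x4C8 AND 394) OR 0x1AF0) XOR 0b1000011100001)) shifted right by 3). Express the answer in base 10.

323

0x4C8 = 0010011001000
394 = 0000110001010
→ AND → 0000010001000 = 136
0x1AF0 = 1101011110000
→ OR → 1101011111000 = 6904
0b1000011100001 = 1000011100001
→ XOR → 0101000011001 = 2585
→ shifted right by 3 → 0000101000011 = 323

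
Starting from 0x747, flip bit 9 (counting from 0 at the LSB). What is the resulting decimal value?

x = 11101000111
bit 9 is currently 1; toggle it via x ^ (1 << 9) = x ^ 512
→ 10101000111 = 1351

1351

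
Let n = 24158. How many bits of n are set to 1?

24158 = 101111001011110
Count the 1s: 1 + 1 + 1 + 1 + 1 + 1 + 1 + 1 + 1 + 1 = 10

10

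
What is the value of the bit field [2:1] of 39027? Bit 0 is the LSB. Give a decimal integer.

v = 1001100001110011
Shift right by 1: 100110000111001
Mask low 2 bits: 01 = 1

1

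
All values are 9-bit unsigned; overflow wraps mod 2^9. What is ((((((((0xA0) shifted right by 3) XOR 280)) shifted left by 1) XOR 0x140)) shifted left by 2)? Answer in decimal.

352

0xA0 = 010100000
→ shifted right by 3 → 000010100 = 20
280 = 100011000
→ XOR → 100001100 = 268
→ shifted left by 1 (mod 2^9) → 000011000 = 24
0x140 = 101000000
→ XOR → 101011000 = 344
→ shifted left by 2 (mod 2^9) → 101100000 = 352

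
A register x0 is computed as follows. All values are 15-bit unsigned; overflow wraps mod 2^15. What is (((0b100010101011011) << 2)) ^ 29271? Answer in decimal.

0b100010101011011 = 100010101011011
→ << 2 (mod 2^15) → 001010101101100 = 5484
29271 = 111001001010111
→ ^ → 110011100111011 = 26427

26427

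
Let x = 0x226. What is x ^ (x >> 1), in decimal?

x = 1000100110 = 550
x>>1 = 0100010011
XOR  = 1100110101 = 821
(x ^ (x >> 1) gives the standard binary-reflected Gray code of x.)

821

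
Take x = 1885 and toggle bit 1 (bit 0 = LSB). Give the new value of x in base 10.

1887

x = 0011101011101
bit 1 is currently 0; toggle it via x ^ (1 << 1) = x ^ 2
→ 0011101011111 = 1887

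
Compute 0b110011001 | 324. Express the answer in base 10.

a = 110011001
324 = 101000100
 OR → 111011101 = 477

477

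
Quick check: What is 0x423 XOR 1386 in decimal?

0x423 = 10000100011
1386 = 10101101010
XOR → 00101001001 = 329

329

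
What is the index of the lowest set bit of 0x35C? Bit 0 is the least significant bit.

0x35C = 1101011100
Trailing zeros: 2, so the lowest set bit is bit 2 (value 4).

2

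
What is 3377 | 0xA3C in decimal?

3377 = 110100110001
0xA3C = 101000111100
 OR → 111100111101 = 3901

3901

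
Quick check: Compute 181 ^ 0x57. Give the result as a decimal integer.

226

181 = 10110101
0x57 = 01010111
XOR → 11100010 = 226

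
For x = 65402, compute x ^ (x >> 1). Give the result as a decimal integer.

x = 1111111101111010 = 65402
x>>1 = 0111111110111101
XOR  = 1000000011000111 = 32967
(x ^ (x >> 1) gives the standard binary-reflected Gray code of x.)

32967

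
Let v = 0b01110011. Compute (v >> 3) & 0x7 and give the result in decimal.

v = 01110011
Shift right by 3: 01110
Mask low 3 bits: 110 = 6

6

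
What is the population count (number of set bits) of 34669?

9

34669 = 1000011101101101
Count the 1s: 1 + 1 + 1 + 1 + 1 + 1 + 1 + 1 + 1 = 9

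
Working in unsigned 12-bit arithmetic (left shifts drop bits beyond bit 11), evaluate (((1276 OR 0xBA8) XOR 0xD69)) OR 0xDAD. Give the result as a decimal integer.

4029

1276 = 010011111100
0xBA8 = 101110101000
→ OR → 111111111100 = 4092
0xD69 = 110101101001
→ XOR → 001010010101 = 661
0xDAD = 110110101101
→ OR → 111110111101 = 4029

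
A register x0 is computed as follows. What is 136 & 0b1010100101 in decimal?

136 = 0010001000
b = 1010100101
AND → 0010000000 = 128

128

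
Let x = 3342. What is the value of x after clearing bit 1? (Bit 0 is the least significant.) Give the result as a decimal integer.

x = 00110100001110
bit 1 is currently 1; clear it via x & ~(1 << 1) = x & ~2
→ 00110100001100 = 3340

3340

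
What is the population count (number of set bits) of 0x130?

3

0x130 = 100110000
Count the 1s: 1 + 1 + 1 = 3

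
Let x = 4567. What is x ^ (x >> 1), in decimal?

6460

x = 1000111010111 = 4567
x>>1 = 0100011101011
XOR  = 1100100111100 = 6460
(x ^ (x >> 1) gives the standard binary-reflected Gray code of x.)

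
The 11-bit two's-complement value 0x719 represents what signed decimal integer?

-231

pattern = 11100011001 (MSB is 1 ⇒ negative)
Invert: 00011100110, add 1 → 00011100111 = 231, so the value is -231.
(Equivalently: 1817 - 2^11 = 1817 - 2048 = -231.)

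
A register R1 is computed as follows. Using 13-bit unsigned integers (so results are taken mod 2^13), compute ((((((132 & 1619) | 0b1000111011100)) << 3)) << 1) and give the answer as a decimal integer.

7616

132 = 0000010000100
1619 = 0011001010011
→ & → 0000000000000 = 0
0b1000111011100 = 1000111011100
→ | → 1000111011100 = 4572
→ << 3 (mod 2^13) → 0111011100000 = 3808
→ << 1 (mod 2^13) → 1110111000000 = 7616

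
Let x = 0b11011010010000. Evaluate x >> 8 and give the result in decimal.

x = 11011010010000
shift right by 8 → 00000000110110 = 54
(equivalently, floor(13968 / 256))

54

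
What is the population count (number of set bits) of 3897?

8

3897 = 111100111001
Count the 1s: 1 + 1 + 1 + 1 + 1 + 1 + 1 + 1 = 8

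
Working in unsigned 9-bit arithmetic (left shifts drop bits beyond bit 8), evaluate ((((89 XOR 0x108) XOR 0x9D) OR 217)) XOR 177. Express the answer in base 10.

89 = 001011001
0x108 = 100001000
→ XOR → 101010001 = 337
0x9D = 010011101
→ XOR → 111001100 = 460
217 = 011011001
→ OR → 111011101 = 477
177 = 010110001
→ XOR → 101101100 = 364

364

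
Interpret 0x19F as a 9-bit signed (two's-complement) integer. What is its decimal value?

pattern = 110011111 (MSB is 1 ⇒ negative)
Invert: 001100000, add 1 → 001100001 = 97, so the value is -97.
(Equivalently: 415 - 2^9 = 415 - 512 = -97.)

-97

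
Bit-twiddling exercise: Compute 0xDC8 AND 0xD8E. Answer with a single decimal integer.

0xDC8 = 110111001000
0xD8E = 110110001110
AND → 110110001000 = 3464

3464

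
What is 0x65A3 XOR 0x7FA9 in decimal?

6666

0x65A3 = 110010110100011
0x7FA9 = 111111110101001
XOR → 001101000001010 = 6666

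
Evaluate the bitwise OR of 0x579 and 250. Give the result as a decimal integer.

0x579 = 10101111001
250 = 00011111010
 OR → 10111111011 = 1531

1531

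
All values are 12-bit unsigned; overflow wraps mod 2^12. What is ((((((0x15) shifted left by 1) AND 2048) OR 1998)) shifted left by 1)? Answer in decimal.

3996

0x15 = 000000010101
→ shifted left by 1 (mod 2^12) → 000000101010 = 42
2048 = 100000000000
→ AND → 000000000000 = 0
1998 = 011111001110
→ OR → 011111001110 = 1998
→ shifted left by 1 (mod 2^12) → 111110011100 = 3996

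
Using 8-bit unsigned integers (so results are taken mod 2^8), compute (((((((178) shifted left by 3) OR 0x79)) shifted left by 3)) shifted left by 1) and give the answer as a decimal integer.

144

178 = 10110010
→ shifted left by 3 (mod 2^8) → 10010000 = 144
0x79 = 01111001
→ OR → 11111001 = 249
→ shifted left by 3 (mod 2^8) → 11001000 = 200
→ shifted left by 1 (mod 2^8) → 10010000 = 144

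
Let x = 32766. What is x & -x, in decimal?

2

x = 111111111111110 = 32766
-x (two's complement) = …000000000000010
AND   = 000000000000010 = 2
(x & -x isolates the lowest set bit of x.)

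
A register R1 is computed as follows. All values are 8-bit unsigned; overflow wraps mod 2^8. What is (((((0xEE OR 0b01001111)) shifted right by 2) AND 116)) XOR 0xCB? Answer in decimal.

251

0xEE = 11101110
0b01001111 = 01001111
→ OR → 11101111 = 239
→ shifted right by 2 → 00111011 = 59
116 = 01110100
→ AND → 00110000 = 48
0xCB = 11001011
→ XOR → 11111011 = 251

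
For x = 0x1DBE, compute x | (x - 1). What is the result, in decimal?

7615

x = 1110110111110 = 7614
x - 1 = 1110110111101
OR    = 1110110111111 = 7615
(x | (x - 1) sets all bits below the lowest set bit.)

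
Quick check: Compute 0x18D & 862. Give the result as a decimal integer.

0x18D = 0110001101
862 = 1101011110
AND → 0100001100 = 268

268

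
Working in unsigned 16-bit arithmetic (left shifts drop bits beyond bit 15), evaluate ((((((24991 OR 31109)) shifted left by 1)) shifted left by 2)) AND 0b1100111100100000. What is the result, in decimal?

24991 = 0110000110011111
31109 = 0111100110000101
→ OR → 0111100110011111 = 31135
→ shifted left by 1 (mod 2^16) → 1111001100111110 = 62270
→ shifted left by 2 (mod 2^16) → 1100110011111000 = 52472
0b1100111100100000 = 1100111100100000
→ AND → 1100110000100000 = 52256

52256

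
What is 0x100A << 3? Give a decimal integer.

0x100A = 0001000000001010
shift left by 3 → 1000000001010000 = 32848
(equivalently, 4106 × 2^3 = 4106 × 8)

32848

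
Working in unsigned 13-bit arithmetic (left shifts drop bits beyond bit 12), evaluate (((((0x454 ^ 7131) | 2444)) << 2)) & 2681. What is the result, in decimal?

2616

0x454 = 0010001010100
7131 = 1101111011011
→ ^ → 1111110001111 = 8079
2444 = 0100110001100
→ | → 1111110001111 = 8079
→ << 2 (mod 2^13) → 1111000111100 = 7740
2681 = 0101001111001
→ & → 0101000111000 = 2616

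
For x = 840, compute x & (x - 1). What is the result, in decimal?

832

x = 1101001000 = 840
x - 1 = 1101000111
AND   = 1101000000 = 832
(x & (x - 1) clears the lowest set bit of x.)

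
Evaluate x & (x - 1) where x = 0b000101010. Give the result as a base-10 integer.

40

x = 101010 = 42
x - 1 = 101001
AND   = 101000 = 40
(x & (x - 1) clears the lowest set bit of x.)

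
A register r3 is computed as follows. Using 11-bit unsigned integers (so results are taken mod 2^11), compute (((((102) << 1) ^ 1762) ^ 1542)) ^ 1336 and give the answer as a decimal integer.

1296

102 = 00001100110
→ << 1 (mod 2^11) → 00011001100 = 204
1762 = 11011100010
→ ^ → 11000101110 = 1582
1542 = 11000000110
→ ^ → 00000101000 = 40
1336 = 10100111000
→ ^ → 10100010000 = 1296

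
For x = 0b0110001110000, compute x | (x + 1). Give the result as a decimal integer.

x = 110001110000 = 3184
x + 1 = 110001110001
OR    = 110001110001 = 3185
(x | (x + 1) sets the lowest cleared bit.)

3185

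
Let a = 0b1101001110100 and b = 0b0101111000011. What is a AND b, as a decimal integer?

a = 1101001110100
b = 0101111000011
AND → 0101001000000 = 2624

2624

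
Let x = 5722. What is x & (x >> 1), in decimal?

x = 1011001011010 = 5722
x>>1 = 0101100101101
AND  = 0001000001000 = 520
(x & (x >> 1) has a 1 wherever x has two consecutive 1 bits.)

520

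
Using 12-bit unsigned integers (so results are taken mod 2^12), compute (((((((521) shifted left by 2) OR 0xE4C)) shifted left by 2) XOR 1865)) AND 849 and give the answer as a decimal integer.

593

521 = 001000001001
→ shifted left by 2 (mod 2^12) → 100000100100 = 2084
0xE4C = 111001001100
→ OR → 111001101100 = 3692
→ shifted left by 2 (mod 2^12) → 100110110000 = 2480
1865 = 011101001001
→ XOR → 111011111001 = 3833
849 = 001101010001
→ AND → 001001010001 = 593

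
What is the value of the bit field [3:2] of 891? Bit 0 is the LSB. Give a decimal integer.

2

v = 1101111011
Shift right by 2: 11011110
Mask low 2 bits: 10 = 2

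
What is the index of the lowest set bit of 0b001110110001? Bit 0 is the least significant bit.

0

0b001110110001 = 1110110001
Trailing zeros: 0, so the lowest set bit is bit 0 (value 1).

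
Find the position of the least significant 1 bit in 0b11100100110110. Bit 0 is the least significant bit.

1

0b11100100110110 = 11100100110110
Trailing zeros: 1, so the lowest set bit is bit 1 (value 2).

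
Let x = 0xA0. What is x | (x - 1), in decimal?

x = 10100000 = 160
x - 1 = 10011111
OR    = 10111111 = 191
(x | (x - 1) sets all bits below the lowest set bit.)

191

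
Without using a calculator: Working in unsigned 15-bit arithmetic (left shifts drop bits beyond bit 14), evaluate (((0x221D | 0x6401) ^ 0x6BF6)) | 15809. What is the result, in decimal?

15851

0x221D = 010001000011101
0x6401 = 110010000000001
→ | → 110011000011101 = 26141
0x6BF6 = 110101111110110
→ ^ → 000110111101011 = 3563
15809 = 011110111000001
→ | → 011110111101011 = 15851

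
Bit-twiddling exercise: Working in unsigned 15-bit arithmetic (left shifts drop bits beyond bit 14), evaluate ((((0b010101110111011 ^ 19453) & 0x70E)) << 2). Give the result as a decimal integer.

24

0b010101110111011 = 010101110111011
19453 = 100101111111101
→ ^ → 110000001000110 = 24646
0x70E = 000011100001110
→ & → 000000000000110 = 6
→ << 2 (mod 2^15) → 000000000011000 = 24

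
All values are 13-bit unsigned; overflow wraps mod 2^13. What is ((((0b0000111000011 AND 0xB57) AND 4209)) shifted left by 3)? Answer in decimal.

0b0000111000011 = 0000111000011
0xB57 = 0101101010111
→ AND → 0000101000011 = 323
4209 = 1000001110001
→ AND → 0000001000001 = 65
→ shifted left by 3 (mod 2^13) → 0001000001000 = 520

520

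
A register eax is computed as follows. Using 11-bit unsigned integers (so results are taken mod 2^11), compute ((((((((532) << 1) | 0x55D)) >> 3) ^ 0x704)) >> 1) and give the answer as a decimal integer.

532 = 01000010100
→ << 1 (mod 2^11) → 10000101000 = 1064
0x55D = 10101011101
→ | → 10101111101 = 1405
→ >> 3 → 00010101111 = 175
0x704 = 11100000100
→ ^ → 11110101011 = 1963
→ >> 1 → 01111010101 = 981

981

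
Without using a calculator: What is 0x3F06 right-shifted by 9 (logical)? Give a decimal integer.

31

0x3F06 = 11111100000110
shift right by 9 → 00000000011111 = 31
(equivalently, floor(16134 / 512))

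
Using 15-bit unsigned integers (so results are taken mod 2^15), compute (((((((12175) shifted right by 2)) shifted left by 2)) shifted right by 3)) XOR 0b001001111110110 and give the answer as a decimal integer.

5639

12175 = 010111110001111
→ shifted right by 2 → 000101111100011 = 3043
→ shifted left by 2 (mod 2^15) → 010111110001100 = 12172
→ shifted right by 3 → 000010111110001 = 1521
0b001001111110110 = 001001111110110
→ XOR → 001011000000111 = 5639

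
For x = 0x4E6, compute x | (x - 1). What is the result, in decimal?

x = 10011100110 = 1254
x - 1 = 10011100101
OR    = 10011100111 = 1255
(x | (x - 1) sets all bits below the lowest set bit.)

1255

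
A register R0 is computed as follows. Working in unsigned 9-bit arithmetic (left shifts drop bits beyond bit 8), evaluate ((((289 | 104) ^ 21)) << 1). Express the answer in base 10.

289 = 100100001
104 = 001101000
→ | → 101101001 = 361
21 = 000010101
→ ^ → 101111100 = 380
→ << 1 (mod 2^9) → 011111000 = 248

248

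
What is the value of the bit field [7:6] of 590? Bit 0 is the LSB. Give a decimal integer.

v = 0001001001110
Shift right by 6: 0001001
Mask low 2 bits: 01 = 1

1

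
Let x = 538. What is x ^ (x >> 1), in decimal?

791

x = 1000011010 = 538
x>>1 = 0100001101
XOR  = 1100010111 = 791
(x ^ (x >> 1) gives the standard binary-reflected Gray code of x.)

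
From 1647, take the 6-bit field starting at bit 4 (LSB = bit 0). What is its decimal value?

v = 11001101111
Shift right by 4: 1100110
Mask low 6 bits: 100110 = 38

38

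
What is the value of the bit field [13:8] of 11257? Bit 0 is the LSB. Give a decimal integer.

v = 010101111111001
Shift right by 8: 0101011
Mask low 6 bits: 101011 = 43

43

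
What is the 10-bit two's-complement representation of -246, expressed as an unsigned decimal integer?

246 in 10 bits: 0011110110
Invert: 1100001001
Add 1:  1100001010 = 778
(Check: 2^10 - 246 = 1024 - 246 = 778.)

778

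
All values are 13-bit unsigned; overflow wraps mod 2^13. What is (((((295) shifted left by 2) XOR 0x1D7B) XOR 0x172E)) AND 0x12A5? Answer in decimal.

641

295 = 0000100100111
→ shifted left by 2 (mod 2^13) → 0010010011100 = 1180
0x1D7B = 1110101111011
→ XOR → 1100111100111 = 6631
0x172E = 1011100101110
→ XOR → 0111011001001 = 3785
0x12A5 = 1001010100101
→ AND → 0001010000001 = 641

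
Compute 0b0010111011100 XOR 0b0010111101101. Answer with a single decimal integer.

a = 10111011100
b = 10111101101
XOR → 00000110001 = 49

49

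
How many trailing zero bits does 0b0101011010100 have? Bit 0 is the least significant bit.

0b0101011010100 = 101011010100
Trailing zeros: 2, so the lowest set bit is bit 2 (value 4).

2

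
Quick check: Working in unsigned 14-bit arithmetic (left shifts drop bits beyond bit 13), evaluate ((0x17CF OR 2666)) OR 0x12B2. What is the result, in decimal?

8191

0x17CF = 01011111001111
2666 = 00101001101010
→ OR → 01111111101111 = 8175
0x12B2 = 01001010110010
→ OR → 01111111111111 = 8191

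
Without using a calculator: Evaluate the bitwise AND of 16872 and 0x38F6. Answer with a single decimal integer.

16872 = 100000111101000
0x38F6 = 011100011110110
AND → 000000011100000 = 224

224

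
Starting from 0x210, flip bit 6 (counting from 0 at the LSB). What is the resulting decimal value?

x = 001000010000
bit 6 is currently 0; toggle it via x ^ (1 << 6) = x ^ 64
→ 001001010000 = 592

592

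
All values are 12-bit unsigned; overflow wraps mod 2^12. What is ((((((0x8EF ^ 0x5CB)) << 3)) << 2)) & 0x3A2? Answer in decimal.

128

0x8EF = 100011101111
0x5CB = 010111001011
→ ^ → 110100100100 = 3364
→ << 3 (mod 2^12) → 100100100000 = 2336
→ << 2 (mod 2^12) → 010010000000 = 1152
0x3A2 = 001110100010
→ & → 000010000000 = 128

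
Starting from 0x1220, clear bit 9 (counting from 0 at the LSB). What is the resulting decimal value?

4128

x = 1001000100000
bit 9 is currently 1; clear it via x & ~(1 << 9) = x & ~512
→ 1000000100000 = 4128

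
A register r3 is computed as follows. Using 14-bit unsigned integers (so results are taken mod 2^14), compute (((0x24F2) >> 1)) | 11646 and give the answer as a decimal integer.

16255

0x24F2 = 10010011110010
→ >> 1 → 01001001111001 = 4729
11646 = 10110101111110
→ | → 11111101111111 = 16255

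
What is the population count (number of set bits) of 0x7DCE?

0x7DCE = 111110111001110
Count the 1s: 1 + 1 + 1 + 1 + 1 + 1 + 1 + 1 + 1 + 1 + 1 = 11

11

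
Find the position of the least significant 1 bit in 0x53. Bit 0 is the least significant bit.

0

0x53 = 1010011
Trailing zeros: 0, so the lowest set bit is bit 0 (value 1).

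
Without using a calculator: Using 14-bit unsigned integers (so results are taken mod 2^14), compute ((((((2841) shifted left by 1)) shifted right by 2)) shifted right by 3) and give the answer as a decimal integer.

177

2841 = 00101100011001
→ shifted left by 1 (mod 2^14) → 01011000110010 = 5682
→ shifted right by 2 → 00010110001100 = 1420
→ shifted right by 3 → 00000010110001 = 177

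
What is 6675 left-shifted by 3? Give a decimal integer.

53400

6675 = 0001101000010011
shift left by 3 → 1101000010011000 = 53400
(equivalently, 6675 × 2^3 = 6675 × 8)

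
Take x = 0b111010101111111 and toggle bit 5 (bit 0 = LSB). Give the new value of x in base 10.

30047

x = 111010101111111
bit 5 is currently 1; toggle it via x ^ (1 << 5) = x ^ 32
→ 111010101011111 = 30047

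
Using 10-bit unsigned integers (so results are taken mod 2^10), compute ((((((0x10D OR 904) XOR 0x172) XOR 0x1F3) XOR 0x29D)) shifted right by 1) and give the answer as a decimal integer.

200

0x10D = 0100001101
904 = 1110001000
→ OR → 1110001101 = 909
0x172 = 0101110010
→ XOR → 1011111111 = 767
0x1F3 = 0111110011
→ XOR → 1100001100 = 780
0x29D = 1010011101
→ XOR → 0110010001 = 401
→ shifted right by 1 → 0011001000 = 200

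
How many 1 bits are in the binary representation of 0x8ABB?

0x8ABB = 1000101010111011
Count the 1s: 1 + 1 + 1 + 1 + 1 + 1 + 1 + 1 + 1 = 9

9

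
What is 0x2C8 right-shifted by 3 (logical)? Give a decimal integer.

89

0x2C8 = 1011001000
shift right by 3 → 0001011001 = 89
(equivalently, floor(712 / 8))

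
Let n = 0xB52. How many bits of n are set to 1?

0xB52 = 101101010010
Count the 1s: 1 + 1 + 1 + 1 + 1 + 1 = 6

6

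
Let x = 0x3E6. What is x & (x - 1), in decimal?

x = 1111100110 = 998
x - 1 = 1111100101
AND   = 1111100100 = 996
(x & (x - 1) clears the lowest set bit of x.)

996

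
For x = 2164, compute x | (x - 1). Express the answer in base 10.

x = 100001110100 = 2164
x - 1 = 100001110011
OR    = 100001110111 = 2167
(x | (x - 1) sets all bits below the lowest set bit.)

2167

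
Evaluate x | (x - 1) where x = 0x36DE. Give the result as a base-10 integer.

x = 11011011011110 = 14046
x - 1 = 11011011011101
OR    = 11011011011111 = 14047
(x | (x - 1) sets all bits below the lowest set bit.)

14047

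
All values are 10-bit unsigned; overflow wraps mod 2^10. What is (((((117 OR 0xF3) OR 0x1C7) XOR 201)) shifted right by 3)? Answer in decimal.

39

117 = 0001110101
0xF3 = 0011110011
→ OR → 0011110111 = 247
0x1C7 = 0111000111
→ OR → 0111110111 = 503
201 = 0011001001
→ XOR → 0100111110 = 318
→ shifted right by 3 → 0000100111 = 39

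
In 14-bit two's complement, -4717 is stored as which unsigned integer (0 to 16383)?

11667

4717 in 14 bits: 01001001101101
Invert: 10110110010010
Add 1:  10110110010011 = 11667
(Check: 2^14 - 4717 = 16384 - 4717 = 11667.)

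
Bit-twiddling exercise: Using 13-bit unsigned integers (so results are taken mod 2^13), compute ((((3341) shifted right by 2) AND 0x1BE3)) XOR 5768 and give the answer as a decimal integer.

5579

3341 = 0110100001101
→ shifted right by 2 → 0001101000011 = 835
0x1BE3 = 1101111100011
→ AND → 0001101000011 = 835
5768 = 1011010001000
→ XOR → 1010111001011 = 5579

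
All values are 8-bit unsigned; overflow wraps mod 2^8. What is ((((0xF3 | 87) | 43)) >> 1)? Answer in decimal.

127

0xF3 = 11110011
87 = 01010111
→ | → 11110111 = 247
43 = 00101011
→ | → 11111111 = 255
→ >> 1 → 01111111 = 127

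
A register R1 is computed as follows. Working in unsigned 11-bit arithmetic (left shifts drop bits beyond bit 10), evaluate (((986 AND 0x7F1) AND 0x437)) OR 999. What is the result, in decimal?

986 = 01111011010
0x7F1 = 11111110001
→ AND → 01111010000 = 976
0x437 = 10000110111
→ AND → 00000010000 = 16
999 = 01111100111
→ OR → 01111110111 = 1015

1015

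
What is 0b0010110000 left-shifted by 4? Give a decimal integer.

2816

x = 000010110000
shift left by 4 → 101100000000 = 2816
(equivalently, 176 × 2^4 = 176 × 16)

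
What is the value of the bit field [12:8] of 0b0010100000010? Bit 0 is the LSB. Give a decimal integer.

v = 0010100000010
Shift right by 8: 00101
Mask low 5 bits: 00101 = 5

5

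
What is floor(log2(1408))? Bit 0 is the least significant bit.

1408 = 10110000000
The topmost 1 is at position 10 (since 2^10 = 1024 ≤ 1408 < 2048).

10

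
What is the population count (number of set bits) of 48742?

48742 = 1011111001100110
Count the 1s: 1 + 1 + 1 + 1 + 1 + 1 + 1 + 1 + 1 + 1 = 10

10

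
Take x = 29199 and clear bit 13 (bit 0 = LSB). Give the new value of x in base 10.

21007

x = 111001000001111
bit 13 is currently 1; clear it via x & ~(1 << 13) = x & ~8192
→ 101001000001111 = 21007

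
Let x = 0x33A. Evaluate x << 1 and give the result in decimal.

0x33A = 01100111010
shift left by 1 → 11001110100 = 1652
(equivalently, 826 × 2^1 = 826 × 2)

1652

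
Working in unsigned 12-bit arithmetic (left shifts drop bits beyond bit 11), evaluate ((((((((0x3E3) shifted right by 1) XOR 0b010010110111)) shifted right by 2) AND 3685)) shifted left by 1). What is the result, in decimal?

0x3E3 = 001111100011
→ shifted right by 1 → 000111110001 = 497
0b010010110111 = 010010110111
→ XOR → 010101000110 = 1350
→ shifted right by 2 → 000101010001 = 337
3685 = 111001100101
→ AND → 000001000001 = 65
→ shifted left by 1 (mod 2^12) → 000010000010 = 130

130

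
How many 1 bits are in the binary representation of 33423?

7

33423 = 1000001010001111
Count the 1s: 1 + 1 + 1 + 1 + 1 + 1 + 1 = 7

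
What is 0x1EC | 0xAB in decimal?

495

0x1EC = 111101100
0xAB = 010101011
 OR → 111101111 = 495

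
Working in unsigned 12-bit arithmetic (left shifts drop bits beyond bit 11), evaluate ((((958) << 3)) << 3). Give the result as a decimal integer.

958 = 001110111110
→ << 3 (mod 2^12) → 110111110000 = 3568
→ << 3 (mod 2^12) → 111110000000 = 3968

3968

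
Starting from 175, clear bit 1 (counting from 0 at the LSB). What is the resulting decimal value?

x = 10101111
bit 1 is currently 1; clear it via x & ~(1 << 1) = x & ~2
→ 10101101 = 173

173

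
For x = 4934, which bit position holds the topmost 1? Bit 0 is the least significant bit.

12

4934 = 1001101000110
The topmost 1 is at position 12 (since 2^12 = 4096 ≤ 4934 < 8192).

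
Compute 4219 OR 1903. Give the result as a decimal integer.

6015

4219 = 1000001111011
1903 = 0011101101111
 OR → 1011101111111 = 6015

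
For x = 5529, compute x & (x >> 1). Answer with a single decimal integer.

x = 1010110011001 = 5529
x>>1 = 0101011001100
AND  = 0000010001000 = 136
(x & (x >> 1) has a 1 wherever x has two consecutive 1 bits.)

136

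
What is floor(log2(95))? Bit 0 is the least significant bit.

6

95 = 1011111
The topmost 1 is at position 6 (since 2^6 = 64 ≤ 95 < 128).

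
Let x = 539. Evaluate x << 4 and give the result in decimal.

539 = 00001000011011
shift left by 4 → 10000110110000 = 8624
(equivalently, 539 × 2^4 = 539 × 16)

8624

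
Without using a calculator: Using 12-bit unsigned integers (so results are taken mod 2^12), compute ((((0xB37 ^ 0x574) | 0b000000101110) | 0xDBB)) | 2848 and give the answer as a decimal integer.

4095

0xB37 = 101100110111
0x574 = 010101110100
→ ^ → 111001000011 = 3651
0b000000101110 = 000000101110
→ | → 111001101111 = 3695
0xDBB = 110110111011
→ | → 111111111111 = 4095
2848 = 101100100000
→ | → 111111111111 = 4095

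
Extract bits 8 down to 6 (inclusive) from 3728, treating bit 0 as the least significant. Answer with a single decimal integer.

2

v = 0111010010000
Shift right by 6: 0111010
Mask low 3 bits: 010 = 2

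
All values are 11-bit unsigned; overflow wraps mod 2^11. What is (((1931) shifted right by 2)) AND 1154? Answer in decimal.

1931 = 11110001011
→ shifted right by 2 → 00111100010 = 482
1154 = 10010000010
→ AND → 00010000010 = 130

130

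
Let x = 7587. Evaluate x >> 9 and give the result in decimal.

14

7587 = 1110110100011
shift right by 9 → 0000000001110 = 14
(equivalently, floor(7587 / 512))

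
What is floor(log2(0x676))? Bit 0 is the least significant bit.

0x676 = 11001110110
The topmost 1 is at position 10 (since 2^10 = 1024 ≤ 1654 < 2048).

10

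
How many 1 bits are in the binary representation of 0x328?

4

0x328 = 1100101000
Count the 1s: 1 + 1 + 1 + 1 = 4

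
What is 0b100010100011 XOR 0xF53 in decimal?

2032

a = 100010100011
0xF53 = 111101010011
XOR → 011111110000 = 2032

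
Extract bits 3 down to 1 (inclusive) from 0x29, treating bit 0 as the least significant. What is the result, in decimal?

v = 00101001
Shift right by 1: 0010100
Mask low 3 bits: 100 = 4

4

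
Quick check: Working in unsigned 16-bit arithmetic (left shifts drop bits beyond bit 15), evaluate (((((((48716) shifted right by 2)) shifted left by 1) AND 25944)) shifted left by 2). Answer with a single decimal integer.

5120

48716 = 1011111001001100
→ shifted right by 2 → 0010111110010011 = 12179
→ shifted left by 1 (mod 2^16) → 0101111100100110 = 24358
25944 = 0110010101011000
→ AND → 0100010100000000 = 17664
→ shifted left by 2 (mod 2^16) → 0001010000000000 = 5120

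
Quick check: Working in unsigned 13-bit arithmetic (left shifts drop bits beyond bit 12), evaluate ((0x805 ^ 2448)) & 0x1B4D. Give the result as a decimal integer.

261

0x805 = 0100000000101
2448 = 0100110010000
→ ^ → 0000110010101 = 405
0x1B4D = 1101101001101
→ & → 0000100000101 = 261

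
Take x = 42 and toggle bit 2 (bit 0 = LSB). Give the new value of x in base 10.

46

x = 000101010
bit 2 is currently 0; toggle it via x ^ (1 << 2) = x ^ 4
→ 000101110 = 46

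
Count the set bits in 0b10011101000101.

7

n = 10011101000101
Count the 1s: 1 + 1 + 1 + 1 + 1 + 1 + 1 = 7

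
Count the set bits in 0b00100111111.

n = 100111111
Count the 1s: 1 + 1 + 1 + 1 + 1 + 1 + 1 = 7

7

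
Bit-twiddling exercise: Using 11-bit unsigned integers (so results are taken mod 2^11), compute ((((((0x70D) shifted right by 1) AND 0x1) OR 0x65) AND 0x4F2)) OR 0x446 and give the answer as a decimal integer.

1126

0x70D = 11100001101
→ shifted right by 1 → 01110000110 = 902
0x1 = 00000000001
→ AND → 00000000000 = 0
0x65 = 00001100101
→ OR → 00001100101 = 101
0x4F2 = 10011110010
→ AND → 00001100000 = 96
0x446 = 10001000110
→ OR → 10001100110 = 1126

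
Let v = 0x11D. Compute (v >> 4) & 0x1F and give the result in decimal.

v = 100011101
Shift right by 4: 10001
Mask low 5 bits: 10001 = 17

17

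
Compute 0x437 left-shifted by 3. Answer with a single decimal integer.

0x437 = 00010000110111
shift left by 3 → 10000110111000 = 8632
(equivalently, 1079 × 2^3 = 1079 × 8)

8632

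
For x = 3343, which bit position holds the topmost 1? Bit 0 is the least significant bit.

11

3343 = 110100001111
The topmost 1 is at position 11 (since 2^11 = 2048 ≤ 3343 < 4096).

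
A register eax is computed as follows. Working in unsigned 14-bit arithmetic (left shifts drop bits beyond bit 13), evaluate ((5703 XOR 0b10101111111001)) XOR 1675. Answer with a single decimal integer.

15157

5703 = 01011001000111
0b10101111111001 = 10101111111001
→ XOR → 11110110111110 = 15806
1675 = 00011010001011
→ XOR → 11101100110101 = 15157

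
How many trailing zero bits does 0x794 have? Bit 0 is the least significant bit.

2

0x794 = 11110010100
Trailing zeros: 2, so the lowest set bit is bit 2 (value 4).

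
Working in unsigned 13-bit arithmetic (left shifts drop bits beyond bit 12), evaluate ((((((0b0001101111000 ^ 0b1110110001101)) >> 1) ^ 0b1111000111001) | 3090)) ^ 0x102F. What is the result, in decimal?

0b0001101111000 = 0001101111000
0b1110110001101 = 1110110001101
→ ^ → 1111011110101 = 7925
→ >> 1 → 0111101111010 = 3962
0b1111000111001 = 1111000111001
→ ^ → 1000101000011 = 4419
3090 = 0110000010010
→ | → 1110101010011 = 7507
0x102F = 1000000101111
→ ^ → 0110101111100 = 3452

3452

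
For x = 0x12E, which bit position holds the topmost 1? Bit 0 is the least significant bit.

8

0x12E = 100101110
The topmost 1 is at position 8 (since 2^8 = 256 ≤ 302 < 512).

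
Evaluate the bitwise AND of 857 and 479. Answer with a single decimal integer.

345

857 = 1101011001
479 = 0111011111
AND → 0101011001 = 345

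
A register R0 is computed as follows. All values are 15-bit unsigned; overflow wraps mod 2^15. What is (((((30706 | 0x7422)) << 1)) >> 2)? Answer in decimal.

30706 = 111011111110010
0x7422 = 111010000100010
→ | → 111011111110010 = 30706
→ << 1 (mod 2^15) → 110111111100100 = 28644
→ >> 2 → 001101111111001 = 7161

7161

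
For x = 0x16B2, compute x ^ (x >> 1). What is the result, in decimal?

7659

x = 1011010110010 = 5810
x>>1 = 0101101011001
XOR  = 1110111101011 = 7659
(x ^ (x >> 1) gives the standard binary-reflected Gray code of x.)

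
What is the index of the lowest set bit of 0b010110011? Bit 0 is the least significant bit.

0b010110011 = 10110011
Trailing zeros: 0, so the lowest set bit is bit 0 (value 1).

0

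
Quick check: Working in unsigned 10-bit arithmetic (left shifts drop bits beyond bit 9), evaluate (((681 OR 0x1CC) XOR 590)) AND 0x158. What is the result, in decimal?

681 = 1010101001
0x1CC = 0111001100
→ OR → 1111101101 = 1005
590 = 1001001110
→ XOR → 0110100011 = 419
0x158 = 0101011000
→ AND → 0100000000 = 256

256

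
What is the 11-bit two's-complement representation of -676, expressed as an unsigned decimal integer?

676 in 11 bits: 01010100100
Invert: 10101011011
Add 1:  10101011100 = 1372
(Check: 2^11 - 676 = 2048 - 676 = 1372.)

1372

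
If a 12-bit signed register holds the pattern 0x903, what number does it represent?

pattern = 100100000011 (MSB is 1 ⇒ negative)
Invert: 011011111100, add 1 → 011011111101 = 1789, so the value is -1789.
(Equivalently: 2307 - 2^12 = 2307 - 4096 = -1789.)

-1789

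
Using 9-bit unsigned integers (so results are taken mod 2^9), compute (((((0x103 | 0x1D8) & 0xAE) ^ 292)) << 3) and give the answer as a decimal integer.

368

0x103 = 100000011
0x1D8 = 111011000
→ | → 111011011 = 475
0xAE = 010101110
→ & → 010001010 = 138
292 = 100100100
→ ^ → 110101110 = 430
→ << 3 (mod 2^9) → 101110000 = 368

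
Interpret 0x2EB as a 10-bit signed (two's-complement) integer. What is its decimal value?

-277

pattern = 1011101011 (MSB is 1 ⇒ negative)
Invert: 0100010100, add 1 → 0100010101 = 277, so the value is -277.
(Equivalently: 747 - 2^10 = 747 - 1024 = -277.)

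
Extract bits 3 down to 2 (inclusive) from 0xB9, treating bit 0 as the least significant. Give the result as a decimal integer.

2

v = 10111001
Shift right by 2: 101110
Mask low 2 bits: 10 = 2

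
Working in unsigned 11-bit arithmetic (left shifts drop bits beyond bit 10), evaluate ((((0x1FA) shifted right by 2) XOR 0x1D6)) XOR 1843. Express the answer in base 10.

0x1FA = 00111111010
→ shifted right by 2 → 00001111110 = 126
0x1D6 = 00111010110
→ XOR → 00110101000 = 424
1843 = 11100110011
→ XOR → 11010011011 = 1691

1691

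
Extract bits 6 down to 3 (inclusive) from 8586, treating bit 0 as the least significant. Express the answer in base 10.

v = 10000110001010
Shift right by 3: 10000110001
Mask low 4 bits: 0001 = 1

1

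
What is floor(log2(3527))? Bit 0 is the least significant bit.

3527 = 110111000111
The topmost 1 is at position 11 (since 2^11 = 2048 ≤ 3527 < 4096).

11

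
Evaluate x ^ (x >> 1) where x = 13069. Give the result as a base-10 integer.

x = 11001100001101 = 13069
x>>1 = 01100110000110
XOR  = 10101010001011 = 10891
(x ^ (x >> 1) gives the standard binary-reflected Gray code of x.)

10891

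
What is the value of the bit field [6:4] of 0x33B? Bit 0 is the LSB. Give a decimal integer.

3

v = 01100111011
Shift right by 4: 0110011
Mask low 3 bits: 011 = 3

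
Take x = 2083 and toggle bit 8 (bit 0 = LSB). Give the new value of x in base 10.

x = 100000100011
bit 8 is currently 0; toggle it via x ^ (1 << 8) = x ^ 256
→ 100100100011 = 2339

2339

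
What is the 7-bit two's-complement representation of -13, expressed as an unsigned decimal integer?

115

13 in 7 bits: 0001101
Invert: 1110010
Add 1:  1110011 = 115
(Check: 2^7 - 13 = 128 - 13 = 115.)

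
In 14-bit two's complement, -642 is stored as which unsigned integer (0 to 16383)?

642 in 14 bits: 00001010000010
Invert: 11110101111101
Add 1:  11110101111110 = 15742
(Check: 2^14 - 642 = 16384 - 642 = 15742.)

15742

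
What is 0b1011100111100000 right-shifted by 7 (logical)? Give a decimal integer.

x = 1011100111100000
shift right by 7 → 0000000101110011 = 371
(equivalently, floor(47584 / 128))

371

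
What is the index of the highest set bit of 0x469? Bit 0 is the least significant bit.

10

0x469 = 10001101001
The topmost 1 is at position 10 (since 2^10 = 1024 ≤ 1129 < 2048).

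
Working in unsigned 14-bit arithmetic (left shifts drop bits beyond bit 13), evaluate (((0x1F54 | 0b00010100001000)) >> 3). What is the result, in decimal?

1003

0x1F54 = 01111101010100
0b00010100001000 = 00010100001000
→ | → 01111101011100 = 8028
→ >> 3 → 00001111101011 = 1003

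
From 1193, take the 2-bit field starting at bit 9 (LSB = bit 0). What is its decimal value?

2

v = 0010010101001
Shift right by 9: 0010
Mask low 2 bits: 10 = 2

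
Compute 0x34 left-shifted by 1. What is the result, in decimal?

104

0x34 = 0110100
shift left by 1 → 1101000 = 104
(equivalently, 52 × 2^1 = 52 × 2)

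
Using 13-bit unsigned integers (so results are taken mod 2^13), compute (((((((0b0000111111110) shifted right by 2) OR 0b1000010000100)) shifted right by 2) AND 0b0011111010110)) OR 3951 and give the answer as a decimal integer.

3967

0b0000111111110 = 0000111111110
→ shifted right by 2 → 0000001111111 = 127
0b1000010000100 = 1000010000100
→ OR → 1000011111111 = 4351
→ shifted right by 2 → 0010000111111 = 1087
0b0011111010110 = 0011111010110
→ AND → 0010000010110 = 1046
3951 = 0111101101111
→ OR → 0111101111111 = 3967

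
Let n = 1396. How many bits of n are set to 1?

6

1396 = 10101110100
Count the 1s: 1 + 1 + 1 + 1 + 1 + 1 = 6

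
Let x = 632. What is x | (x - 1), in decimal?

x = 1001111000 = 632
x - 1 = 1001110111
OR    = 1001111111 = 639
(x | (x - 1) sets all bits below the lowest set bit.)

639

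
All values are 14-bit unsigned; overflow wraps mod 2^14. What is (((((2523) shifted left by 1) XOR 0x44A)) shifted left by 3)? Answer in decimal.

16352

2523 = 00100111011011
→ shifted left by 1 (mod 2^14) → 01001110110110 = 5046
0x44A = 00010001001010
→ XOR → 01011111111100 = 6140
→ shifted left by 3 (mod 2^14) → 11111111100000 = 16352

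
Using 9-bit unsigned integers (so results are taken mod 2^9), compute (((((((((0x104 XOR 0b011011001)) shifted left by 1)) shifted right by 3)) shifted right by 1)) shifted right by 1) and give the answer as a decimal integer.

13

0x104 = 100000100
0b011011001 = 011011001
→ XOR → 111011101 = 477
→ shifted left by 1 (mod 2^9) → 110111010 = 442
→ shifted right by 3 → 000110111 = 55
→ shifted right by 1 → 000011011 = 27
→ shifted right by 1 → 000001101 = 13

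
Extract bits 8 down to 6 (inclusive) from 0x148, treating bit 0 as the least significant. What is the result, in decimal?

5

v = 101001000
Shift right by 6: 101
Mask low 3 bits: 101 = 5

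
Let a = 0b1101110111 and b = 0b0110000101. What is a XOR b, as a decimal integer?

754

a = 1101110111
b = 0110000101
XOR → 1011110010 = 754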